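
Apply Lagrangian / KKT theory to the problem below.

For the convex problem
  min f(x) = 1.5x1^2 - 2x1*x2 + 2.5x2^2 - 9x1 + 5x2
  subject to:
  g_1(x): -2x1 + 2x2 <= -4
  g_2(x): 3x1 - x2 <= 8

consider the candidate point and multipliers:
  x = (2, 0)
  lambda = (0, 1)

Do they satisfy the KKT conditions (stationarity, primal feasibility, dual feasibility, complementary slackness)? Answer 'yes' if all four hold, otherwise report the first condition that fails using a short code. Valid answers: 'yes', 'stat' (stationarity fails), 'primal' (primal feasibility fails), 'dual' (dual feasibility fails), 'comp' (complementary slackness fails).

Gradient of f: grad f(x) = Q x + c = (-3, 1)
Constraint values g_i(x) = a_i^T x - b_i:
  g_1((2, 0)) = 0
  g_2((2, 0)) = -2
Stationarity residual: grad f(x) + sum_i lambda_i a_i = (0, 0)
  -> stationarity OK
Primal feasibility (all g_i <= 0): OK
Dual feasibility (all lambda_i >= 0): OK
Complementary slackness (lambda_i * g_i(x) = 0 for all i): FAILS

Verdict: the first failing condition is complementary_slackness -> comp.

comp


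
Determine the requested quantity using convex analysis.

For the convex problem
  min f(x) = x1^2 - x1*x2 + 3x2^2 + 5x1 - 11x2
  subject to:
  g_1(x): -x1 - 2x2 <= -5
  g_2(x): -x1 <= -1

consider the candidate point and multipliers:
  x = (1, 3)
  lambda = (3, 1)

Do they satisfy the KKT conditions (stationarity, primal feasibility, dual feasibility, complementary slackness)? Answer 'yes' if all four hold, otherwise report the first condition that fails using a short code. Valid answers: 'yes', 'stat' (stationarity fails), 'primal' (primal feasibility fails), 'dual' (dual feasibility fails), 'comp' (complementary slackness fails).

Gradient of f: grad f(x) = Q x + c = (4, 6)
Constraint values g_i(x) = a_i^T x - b_i:
  g_1((1, 3)) = -2
  g_2((1, 3)) = 0
Stationarity residual: grad f(x) + sum_i lambda_i a_i = (0, 0)
  -> stationarity OK
Primal feasibility (all g_i <= 0): OK
Dual feasibility (all lambda_i >= 0): OK
Complementary slackness (lambda_i * g_i(x) = 0 for all i): FAILS

Verdict: the first failing condition is complementary_slackness -> comp.

comp


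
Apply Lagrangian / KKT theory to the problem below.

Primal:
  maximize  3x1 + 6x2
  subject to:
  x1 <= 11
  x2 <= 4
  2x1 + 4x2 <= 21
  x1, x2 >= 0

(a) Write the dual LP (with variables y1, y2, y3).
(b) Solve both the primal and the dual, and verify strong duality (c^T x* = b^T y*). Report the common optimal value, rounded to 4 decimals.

The standard primal-dual pair for 'max c^T x s.t. A x <= b, x >= 0' is:
  Dual:  min b^T y  s.t.  A^T y >= c,  y >= 0.

So the dual LP is:
  minimize  11y1 + 4y2 + 21y3
  subject to:
    y1 + 2y3 >= 3
    y2 + 4y3 >= 6
    y1, y2, y3 >= 0

Solving the primal: x* = (10.5, 0).
  primal value c^T x* = 31.5.
Solving the dual: y* = (0, 0, 1.5).
  dual value b^T y* = 31.5.
Strong duality: c^T x* = b^T y*. Confirmed.

31.5


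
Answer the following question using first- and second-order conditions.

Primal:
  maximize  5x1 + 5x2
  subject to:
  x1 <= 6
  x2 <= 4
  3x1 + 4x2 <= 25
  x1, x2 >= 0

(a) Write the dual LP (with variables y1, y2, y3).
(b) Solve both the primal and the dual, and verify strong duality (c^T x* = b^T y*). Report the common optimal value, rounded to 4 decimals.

The standard primal-dual pair for 'max c^T x s.t. A x <= b, x >= 0' is:
  Dual:  min b^T y  s.t.  A^T y >= c,  y >= 0.

So the dual LP is:
  minimize  6y1 + 4y2 + 25y3
  subject to:
    y1 + 3y3 >= 5
    y2 + 4y3 >= 5
    y1, y2, y3 >= 0

Solving the primal: x* = (6, 1.75).
  primal value c^T x* = 38.75.
Solving the dual: y* = (1.25, 0, 1.25).
  dual value b^T y* = 38.75.
Strong duality: c^T x* = b^T y*. Confirmed.

38.75


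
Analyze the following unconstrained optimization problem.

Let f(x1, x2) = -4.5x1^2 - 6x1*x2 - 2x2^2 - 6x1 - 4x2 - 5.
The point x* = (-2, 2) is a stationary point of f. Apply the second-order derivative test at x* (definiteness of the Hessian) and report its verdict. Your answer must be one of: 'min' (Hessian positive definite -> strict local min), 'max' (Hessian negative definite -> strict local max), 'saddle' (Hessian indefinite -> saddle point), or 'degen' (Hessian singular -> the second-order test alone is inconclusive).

Compute the Hessian H = grad^2 f:
  H = [[-9, -6], [-6, -4]]
Verify stationarity: grad f(x*) = H x* + g = (0, 0).
Eigenvalues of H: -13, 0.
H has a zero eigenvalue (singular; negative semidefinite but not definite), so H is neither positive definite, negative definite, nor indefinite. The second-order test alone is inconclusive -> degen.
(Indeed, f is constant along the null direction of H through x*, so x* is not a strict local extremum.)

degen


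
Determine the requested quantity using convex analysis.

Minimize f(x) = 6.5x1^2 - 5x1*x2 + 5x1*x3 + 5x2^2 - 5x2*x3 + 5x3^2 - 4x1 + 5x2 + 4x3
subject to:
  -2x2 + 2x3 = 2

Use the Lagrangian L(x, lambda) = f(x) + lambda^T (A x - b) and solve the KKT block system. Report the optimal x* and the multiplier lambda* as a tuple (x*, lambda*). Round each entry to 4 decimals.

Form the Lagrangian:
  L(x, lambda) = (1/2) x^T Q x + c^T x + lambda^T (A x - b)
Stationarity (grad_x L = 0): Q x + c + A^T lambda = 0.
Primal feasibility: A x = b.

This gives the KKT block system:
  [ Q   A^T ] [ x     ]   [-c ]
  [ A    0  ] [ lambda ] = [ b ]

Solving the linear system:
  x*      = (-0.0769, -1.4, -0.4)
  lambda* = (-3.3077)
  f(x*)   = -0.8385

x* = (-0.0769, -1.4, -0.4), lambda* = (-3.3077)


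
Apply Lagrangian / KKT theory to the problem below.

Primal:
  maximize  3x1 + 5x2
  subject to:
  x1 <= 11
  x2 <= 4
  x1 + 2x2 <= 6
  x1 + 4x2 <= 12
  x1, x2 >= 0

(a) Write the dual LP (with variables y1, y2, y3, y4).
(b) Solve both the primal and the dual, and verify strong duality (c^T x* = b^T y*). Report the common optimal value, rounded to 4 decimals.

The standard primal-dual pair for 'max c^T x s.t. A x <= b, x >= 0' is:
  Dual:  min b^T y  s.t.  A^T y >= c,  y >= 0.

So the dual LP is:
  minimize  11y1 + 4y2 + 6y3 + 12y4
  subject to:
    y1 + y3 + y4 >= 3
    y2 + 2y3 + 4y4 >= 5
    y1, y2, y3, y4 >= 0

Solving the primal: x* = (6, 0).
  primal value c^T x* = 18.
Solving the dual: y* = (0, 0, 3, 0).
  dual value b^T y* = 18.
Strong duality: c^T x* = b^T y*. Confirmed.

18


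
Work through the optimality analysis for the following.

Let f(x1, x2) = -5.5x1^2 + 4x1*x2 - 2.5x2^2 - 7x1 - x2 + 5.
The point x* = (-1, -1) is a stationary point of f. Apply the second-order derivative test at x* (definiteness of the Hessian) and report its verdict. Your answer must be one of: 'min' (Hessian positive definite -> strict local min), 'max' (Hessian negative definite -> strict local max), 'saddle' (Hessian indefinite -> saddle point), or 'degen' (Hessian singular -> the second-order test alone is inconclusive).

Compute the Hessian H = grad^2 f:
  H = [[-11, 4], [4, -5]]
Verify stationarity: grad f(x*) = H x* + g = (0, 0).
Eigenvalues of H: -13, -3.
Both eigenvalues < 0, so H is negative definite -> x* is a strict local max.

max


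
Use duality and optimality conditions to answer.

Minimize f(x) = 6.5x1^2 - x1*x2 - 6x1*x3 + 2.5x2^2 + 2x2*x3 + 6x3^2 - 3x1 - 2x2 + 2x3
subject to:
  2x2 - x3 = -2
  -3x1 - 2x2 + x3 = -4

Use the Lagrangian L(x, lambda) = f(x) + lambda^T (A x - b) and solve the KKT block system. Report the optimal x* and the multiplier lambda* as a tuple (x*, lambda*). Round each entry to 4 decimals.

Form the Lagrangian:
  L(x, lambda) = (1/2) x^T Q x + c^T x + lambda^T (A x - b)
Stationarity (grad_x L = 0): Q x + c + A^T lambda = 0.
Primal feasibility: A x = b.

This gives the KKT block system:
  [ Q   A^T ] [ x     ]   [-c ]
  [ A    0  ] [ lambda ] = [ b ]

Solving the linear system:
  x*      = (2, -0.459, 1.082)
  lambda* = (7.7213, 5.6557)
  f(x*)   = 17.5738

x* = (2, -0.459, 1.082), lambda* = (7.7213, 5.6557)


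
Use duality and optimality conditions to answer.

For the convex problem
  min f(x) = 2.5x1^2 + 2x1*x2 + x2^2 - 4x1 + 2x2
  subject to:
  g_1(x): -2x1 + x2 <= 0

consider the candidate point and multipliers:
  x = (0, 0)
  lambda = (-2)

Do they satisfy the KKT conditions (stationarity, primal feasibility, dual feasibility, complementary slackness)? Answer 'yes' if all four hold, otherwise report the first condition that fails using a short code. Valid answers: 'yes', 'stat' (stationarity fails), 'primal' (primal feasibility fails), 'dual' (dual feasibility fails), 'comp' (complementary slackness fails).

Gradient of f: grad f(x) = Q x + c = (-4, 2)
Constraint values g_i(x) = a_i^T x - b_i:
  g_1((0, 0)) = 0
Stationarity residual: grad f(x) + sum_i lambda_i a_i = (0, 0)
  -> stationarity OK
Primal feasibility (all g_i <= 0): OK
Dual feasibility (all lambda_i >= 0): FAILS
Complementary slackness (lambda_i * g_i(x) = 0 for all i): OK

Verdict: the first failing condition is dual_feasibility -> dual.

dual


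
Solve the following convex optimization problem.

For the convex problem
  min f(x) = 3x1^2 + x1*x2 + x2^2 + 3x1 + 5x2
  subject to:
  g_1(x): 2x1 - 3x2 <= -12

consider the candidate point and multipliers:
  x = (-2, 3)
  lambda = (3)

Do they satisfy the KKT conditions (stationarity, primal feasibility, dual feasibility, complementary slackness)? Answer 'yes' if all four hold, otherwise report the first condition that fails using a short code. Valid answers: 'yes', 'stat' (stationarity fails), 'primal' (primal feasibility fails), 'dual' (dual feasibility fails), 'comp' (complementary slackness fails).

Gradient of f: grad f(x) = Q x + c = (-6, 9)
Constraint values g_i(x) = a_i^T x - b_i:
  g_1((-2, 3)) = -1
Stationarity residual: grad f(x) + sum_i lambda_i a_i = (0, 0)
  -> stationarity OK
Primal feasibility (all g_i <= 0): OK
Dual feasibility (all lambda_i >= 0): OK
Complementary slackness (lambda_i * g_i(x) = 0 for all i): FAILS

Verdict: the first failing condition is complementary_slackness -> comp.

comp


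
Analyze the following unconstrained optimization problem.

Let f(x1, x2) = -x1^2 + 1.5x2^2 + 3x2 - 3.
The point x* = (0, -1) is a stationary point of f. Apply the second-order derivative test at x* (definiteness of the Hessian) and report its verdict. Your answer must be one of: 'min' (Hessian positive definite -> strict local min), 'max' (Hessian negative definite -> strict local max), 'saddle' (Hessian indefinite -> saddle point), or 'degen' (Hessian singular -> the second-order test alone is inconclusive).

Compute the Hessian H = grad^2 f:
  H = [[-2, 0], [0, 3]]
Verify stationarity: grad f(x*) = H x* + g = (0, 0).
Eigenvalues of H: -2, 3.
Eigenvalues have mixed signs, so H is indefinite -> x* is a saddle point.

saddle


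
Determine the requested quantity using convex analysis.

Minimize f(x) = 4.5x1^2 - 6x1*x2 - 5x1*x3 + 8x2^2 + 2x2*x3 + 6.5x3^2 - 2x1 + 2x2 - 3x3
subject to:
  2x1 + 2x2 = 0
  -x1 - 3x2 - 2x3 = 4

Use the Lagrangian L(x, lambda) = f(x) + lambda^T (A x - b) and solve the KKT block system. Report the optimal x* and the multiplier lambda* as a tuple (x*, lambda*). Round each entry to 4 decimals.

Form the Lagrangian:
  L(x, lambda) = (1/2) x^T Q x + c^T x + lambda^T (A x - b)
Stationarity (grad_x L = 0): Q x + c + A^T lambda = 0.
Primal feasibility: A x = b.

This gives the KKT block system:
  [ Q   A^T ] [ x     ]   [-c ]
  [ A    0  ] [ lambda ] = [ b ]

Solving the linear system:
  x*      = (0.5278, -0.5278, -1.4722)
  lambda* = (-13.0972, -12.9167)
  f(x*)   = 26.9861

x* = (0.5278, -0.5278, -1.4722), lambda* = (-13.0972, -12.9167)


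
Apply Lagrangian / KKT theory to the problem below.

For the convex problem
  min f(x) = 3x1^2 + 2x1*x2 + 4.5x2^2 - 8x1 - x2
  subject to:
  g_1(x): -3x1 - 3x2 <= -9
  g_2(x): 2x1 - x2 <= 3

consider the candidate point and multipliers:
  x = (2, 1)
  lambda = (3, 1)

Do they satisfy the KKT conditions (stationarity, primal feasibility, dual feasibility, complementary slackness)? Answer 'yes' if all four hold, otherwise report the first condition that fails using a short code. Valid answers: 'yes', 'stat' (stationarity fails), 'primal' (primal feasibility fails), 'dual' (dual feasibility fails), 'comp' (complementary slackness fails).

Gradient of f: grad f(x) = Q x + c = (6, 12)
Constraint values g_i(x) = a_i^T x - b_i:
  g_1((2, 1)) = 0
  g_2((2, 1)) = 0
Stationarity residual: grad f(x) + sum_i lambda_i a_i = (-1, 2)
  -> stationarity FAILS
Primal feasibility (all g_i <= 0): OK
Dual feasibility (all lambda_i >= 0): OK
Complementary slackness (lambda_i * g_i(x) = 0 for all i): OK

Verdict: the first failing condition is stationarity -> stat.

stat


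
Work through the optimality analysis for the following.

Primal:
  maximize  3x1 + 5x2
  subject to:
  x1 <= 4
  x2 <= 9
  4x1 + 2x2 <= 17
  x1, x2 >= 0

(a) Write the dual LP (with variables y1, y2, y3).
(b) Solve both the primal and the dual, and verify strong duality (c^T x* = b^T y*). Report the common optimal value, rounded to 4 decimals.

The standard primal-dual pair for 'max c^T x s.t. A x <= b, x >= 0' is:
  Dual:  min b^T y  s.t.  A^T y >= c,  y >= 0.

So the dual LP is:
  minimize  4y1 + 9y2 + 17y3
  subject to:
    y1 + 4y3 >= 3
    y2 + 2y3 >= 5
    y1, y2, y3 >= 0

Solving the primal: x* = (0, 8.5).
  primal value c^T x* = 42.5.
Solving the dual: y* = (0, 0, 2.5).
  dual value b^T y* = 42.5.
Strong duality: c^T x* = b^T y*. Confirmed.

42.5


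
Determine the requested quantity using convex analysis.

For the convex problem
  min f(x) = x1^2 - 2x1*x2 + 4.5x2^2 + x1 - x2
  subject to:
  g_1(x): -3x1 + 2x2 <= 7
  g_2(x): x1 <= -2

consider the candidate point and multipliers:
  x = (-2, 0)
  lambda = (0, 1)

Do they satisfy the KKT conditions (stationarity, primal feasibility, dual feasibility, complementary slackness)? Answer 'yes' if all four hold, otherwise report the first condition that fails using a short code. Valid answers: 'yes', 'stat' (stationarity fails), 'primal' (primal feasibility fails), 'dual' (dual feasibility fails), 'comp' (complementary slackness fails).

Gradient of f: grad f(x) = Q x + c = (-3, 3)
Constraint values g_i(x) = a_i^T x - b_i:
  g_1((-2, 0)) = -1
  g_2((-2, 0)) = 0
Stationarity residual: grad f(x) + sum_i lambda_i a_i = (-2, 3)
  -> stationarity FAILS
Primal feasibility (all g_i <= 0): OK
Dual feasibility (all lambda_i >= 0): OK
Complementary slackness (lambda_i * g_i(x) = 0 for all i): OK

Verdict: the first failing condition is stationarity -> stat.

stat


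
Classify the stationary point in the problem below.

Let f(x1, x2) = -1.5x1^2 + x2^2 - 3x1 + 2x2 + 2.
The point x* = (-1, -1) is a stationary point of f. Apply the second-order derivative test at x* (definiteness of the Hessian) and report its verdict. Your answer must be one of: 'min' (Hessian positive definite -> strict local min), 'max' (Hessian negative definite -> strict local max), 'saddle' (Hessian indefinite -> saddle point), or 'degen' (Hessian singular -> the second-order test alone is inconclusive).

Compute the Hessian H = grad^2 f:
  H = [[-3, 0], [0, 2]]
Verify stationarity: grad f(x*) = H x* + g = (0, 0).
Eigenvalues of H: -3, 2.
Eigenvalues have mixed signs, so H is indefinite -> x* is a saddle point.

saddle


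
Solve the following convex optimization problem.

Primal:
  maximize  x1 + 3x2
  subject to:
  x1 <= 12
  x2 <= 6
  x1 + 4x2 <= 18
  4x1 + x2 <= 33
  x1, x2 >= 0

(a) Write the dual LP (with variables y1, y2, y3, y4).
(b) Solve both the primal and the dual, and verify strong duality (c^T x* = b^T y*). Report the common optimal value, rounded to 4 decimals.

The standard primal-dual pair for 'max c^T x s.t. A x <= b, x >= 0' is:
  Dual:  min b^T y  s.t.  A^T y >= c,  y >= 0.

So the dual LP is:
  minimize  12y1 + 6y2 + 18y3 + 33y4
  subject to:
    y1 + y3 + 4y4 >= 1
    y2 + 4y3 + y4 >= 3
    y1, y2, y3, y4 >= 0

Solving the primal: x* = (7.6, 2.6).
  primal value c^T x* = 15.4.
Solving the dual: y* = (0, 0, 0.7333, 0.0667).
  dual value b^T y* = 15.4.
Strong duality: c^T x* = b^T y*. Confirmed.

15.4


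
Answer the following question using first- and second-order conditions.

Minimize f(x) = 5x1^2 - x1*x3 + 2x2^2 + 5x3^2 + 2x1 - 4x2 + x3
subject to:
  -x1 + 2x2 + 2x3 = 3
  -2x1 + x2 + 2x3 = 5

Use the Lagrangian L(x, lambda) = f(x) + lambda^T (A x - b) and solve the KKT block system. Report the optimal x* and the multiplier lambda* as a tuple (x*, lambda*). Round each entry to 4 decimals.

Form the Lagrangian:
  L(x, lambda) = (1/2) x^T Q x + c^T x + lambda^T (A x - b)
Stationarity (grad_x L = 0): Q x + c + A^T lambda = 0.
Primal feasibility: A x = b.

This gives the KKT block system:
  [ Q   A^T ] [ x     ]   [-c ]
  [ A    0  ] [ lambda ] = [ b ]

Solving the linear system:
  x*      = (-1.9254, -0.0746, 0.6119)
  lambda* = (8.8209, -13.3433)
  f(x*)   = 18.6567

x* = (-1.9254, -0.0746, 0.6119), lambda* = (8.8209, -13.3433)


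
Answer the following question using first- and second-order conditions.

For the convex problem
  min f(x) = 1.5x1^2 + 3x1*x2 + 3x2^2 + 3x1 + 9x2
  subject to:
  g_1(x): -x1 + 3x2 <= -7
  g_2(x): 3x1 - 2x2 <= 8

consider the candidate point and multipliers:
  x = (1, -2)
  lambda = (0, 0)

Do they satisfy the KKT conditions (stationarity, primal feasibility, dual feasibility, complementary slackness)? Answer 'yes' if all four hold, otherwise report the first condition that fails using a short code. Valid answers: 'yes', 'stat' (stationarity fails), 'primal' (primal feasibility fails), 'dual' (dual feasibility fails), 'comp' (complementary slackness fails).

Gradient of f: grad f(x) = Q x + c = (0, 0)
Constraint values g_i(x) = a_i^T x - b_i:
  g_1((1, -2)) = 0
  g_2((1, -2)) = -1
Stationarity residual: grad f(x) + sum_i lambda_i a_i = (0, 0)
  -> stationarity OK
Primal feasibility (all g_i <= 0): OK
Dual feasibility (all lambda_i >= 0): OK
Complementary slackness (lambda_i * g_i(x) = 0 for all i): OK

Verdict: yes, KKT holds.

yes


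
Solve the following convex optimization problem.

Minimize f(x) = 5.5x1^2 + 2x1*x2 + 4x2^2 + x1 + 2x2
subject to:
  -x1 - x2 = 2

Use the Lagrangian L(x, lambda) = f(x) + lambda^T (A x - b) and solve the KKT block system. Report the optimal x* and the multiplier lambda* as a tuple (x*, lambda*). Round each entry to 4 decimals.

Form the Lagrangian:
  L(x, lambda) = (1/2) x^T Q x + c^T x + lambda^T (A x - b)
Stationarity (grad_x L = 0): Q x + c + A^T lambda = 0.
Primal feasibility: A x = b.

This gives the KKT block system:
  [ Q   A^T ] [ x     ]   [-c ]
  [ A    0  ] [ lambda ] = [ b ]

Solving the linear system:
  x*      = (-0.7333, -1.2667)
  lambda* = (-9.6)
  f(x*)   = 7.9667

x* = (-0.7333, -1.2667), lambda* = (-9.6)


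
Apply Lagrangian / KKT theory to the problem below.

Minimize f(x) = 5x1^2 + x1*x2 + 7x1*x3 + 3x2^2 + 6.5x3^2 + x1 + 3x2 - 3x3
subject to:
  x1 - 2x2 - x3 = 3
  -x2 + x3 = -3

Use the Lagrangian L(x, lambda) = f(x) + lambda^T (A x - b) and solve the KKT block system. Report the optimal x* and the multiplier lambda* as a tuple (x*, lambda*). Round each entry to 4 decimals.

Form the Lagrangian:
  L(x, lambda) = (1/2) x^T Q x + c^T x + lambda^T (A x - b)
Stationarity (grad_x L = 0): Q x + c + A^T lambda = 0.
Primal feasibility: A x = b.

This gives the KKT block system:
  [ Q   A^T ] [ x     ]   [-c ]
  [ A    0  ] [ lambda ] = [ b ]

Solving the linear system:
  x*      = (1.8917, 0.6306, -2.3694)
  lambda* = (-3.9618, 16.5987)
  f(x*)   = 36.2866

x* = (1.8917, 0.6306, -2.3694), lambda* = (-3.9618, 16.5987)


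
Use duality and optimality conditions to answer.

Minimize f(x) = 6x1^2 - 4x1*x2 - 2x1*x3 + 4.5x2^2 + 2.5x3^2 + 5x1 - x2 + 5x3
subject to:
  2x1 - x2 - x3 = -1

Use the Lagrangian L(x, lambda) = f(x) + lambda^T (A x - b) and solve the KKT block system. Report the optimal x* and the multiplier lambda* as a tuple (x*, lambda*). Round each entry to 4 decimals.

Form the Lagrangian:
  L(x, lambda) = (1/2) x^T Q x + c^T x + lambda^T (A x - b)
Stationarity (grad_x L = 0): Q x + c + A^T lambda = 0.
Primal feasibility: A x = b.

This gives the KKT block system:
  [ Q   A^T ] [ x     ]   [-c ]
  [ A    0  ] [ lambda ] = [ b ]

Solving the linear system:
  x*      = (-0.9896, -0.0625, -0.9167)
  lambda* = (2.3958)
  f(x*)   = -3.5365

x* = (-0.9896, -0.0625, -0.9167), lambda* = (2.3958)


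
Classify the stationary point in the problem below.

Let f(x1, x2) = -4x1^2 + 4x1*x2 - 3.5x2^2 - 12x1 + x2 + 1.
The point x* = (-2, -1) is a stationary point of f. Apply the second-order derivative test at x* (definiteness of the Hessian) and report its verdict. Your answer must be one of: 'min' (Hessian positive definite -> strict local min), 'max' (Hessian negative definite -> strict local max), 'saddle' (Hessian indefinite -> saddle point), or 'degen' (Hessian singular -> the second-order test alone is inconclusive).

Compute the Hessian H = grad^2 f:
  H = [[-8, 4], [4, -7]]
Verify stationarity: grad f(x*) = H x* + g = (0, 0).
Eigenvalues of H: -11.5311, -3.4689.
Both eigenvalues < 0, so H is negative definite -> x* is a strict local max.

max


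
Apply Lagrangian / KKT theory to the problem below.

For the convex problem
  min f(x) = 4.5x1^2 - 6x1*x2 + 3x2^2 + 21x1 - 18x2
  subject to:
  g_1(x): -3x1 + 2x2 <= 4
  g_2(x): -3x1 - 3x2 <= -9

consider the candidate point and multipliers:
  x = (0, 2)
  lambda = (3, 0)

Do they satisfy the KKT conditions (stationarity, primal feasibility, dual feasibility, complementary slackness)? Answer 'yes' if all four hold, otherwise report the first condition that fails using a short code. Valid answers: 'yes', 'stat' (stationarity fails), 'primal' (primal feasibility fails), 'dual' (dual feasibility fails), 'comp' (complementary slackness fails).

Gradient of f: grad f(x) = Q x + c = (9, -6)
Constraint values g_i(x) = a_i^T x - b_i:
  g_1((0, 2)) = 0
  g_2((0, 2)) = 3
Stationarity residual: grad f(x) + sum_i lambda_i a_i = (0, 0)
  -> stationarity OK
Primal feasibility (all g_i <= 0): FAILS
Dual feasibility (all lambda_i >= 0): OK
Complementary slackness (lambda_i * g_i(x) = 0 for all i): OK

Verdict: the first failing condition is primal_feasibility -> primal.

primal


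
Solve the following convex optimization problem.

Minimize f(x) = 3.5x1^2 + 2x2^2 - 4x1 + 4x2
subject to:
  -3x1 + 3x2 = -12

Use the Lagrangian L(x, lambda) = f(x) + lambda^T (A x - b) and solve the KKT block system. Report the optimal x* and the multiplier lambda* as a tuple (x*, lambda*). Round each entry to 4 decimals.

Form the Lagrangian:
  L(x, lambda) = (1/2) x^T Q x + c^T x + lambda^T (A x - b)
Stationarity (grad_x L = 0): Q x + c + A^T lambda = 0.
Primal feasibility: A x = b.

This gives the KKT block system:
  [ Q   A^T ] [ x     ]   [-c ]
  [ A    0  ] [ lambda ] = [ b ]

Solving the linear system:
  x*      = (1.4545, -2.5455)
  lambda* = (2.0606)
  f(x*)   = 4.3636

x* = (1.4545, -2.5455), lambda* = (2.0606)


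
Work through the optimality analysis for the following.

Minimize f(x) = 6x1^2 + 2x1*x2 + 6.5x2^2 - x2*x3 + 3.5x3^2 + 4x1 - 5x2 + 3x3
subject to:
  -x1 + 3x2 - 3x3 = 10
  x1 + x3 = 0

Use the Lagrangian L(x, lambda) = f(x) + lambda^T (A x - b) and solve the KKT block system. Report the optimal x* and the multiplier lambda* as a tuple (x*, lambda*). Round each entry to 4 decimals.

Form the Lagrangian:
  L(x, lambda) = (1/2) x^T Q x + c^T x + lambda^T (A x - b)
Stationarity (grad_x L = 0): Q x + c + A^T lambda = 0.
Primal feasibility: A x = b.

This gives the KKT block system:
  [ Q   A^T ] [ x     ]   [-c ]
  [ A    0  ] [ lambda ] = [ b ]

Solving the linear system:
  x*      = (0.7005, 2.8663, -0.7005)
  lambda* = (-11.4545, -29.5936)
  f(x*)   = 50.4572

x* = (0.7005, 2.8663, -0.7005), lambda* = (-11.4545, -29.5936)


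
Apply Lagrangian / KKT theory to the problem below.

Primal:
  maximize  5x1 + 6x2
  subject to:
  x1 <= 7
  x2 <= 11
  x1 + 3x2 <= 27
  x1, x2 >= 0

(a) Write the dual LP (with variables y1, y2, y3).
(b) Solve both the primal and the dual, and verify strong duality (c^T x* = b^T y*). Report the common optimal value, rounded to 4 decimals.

The standard primal-dual pair for 'max c^T x s.t. A x <= b, x >= 0' is:
  Dual:  min b^T y  s.t.  A^T y >= c,  y >= 0.

So the dual LP is:
  minimize  7y1 + 11y2 + 27y3
  subject to:
    y1 + y3 >= 5
    y2 + 3y3 >= 6
    y1, y2, y3 >= 0

Solving the primal: x* = (7, 6.6667).
  primal value c^T x* = 75.
Solving the dual: y* = (3, 0, 2).
  dual value b^T y* = 75.
Strong duality: c^T x* = b^T y*. Confirmed.

75


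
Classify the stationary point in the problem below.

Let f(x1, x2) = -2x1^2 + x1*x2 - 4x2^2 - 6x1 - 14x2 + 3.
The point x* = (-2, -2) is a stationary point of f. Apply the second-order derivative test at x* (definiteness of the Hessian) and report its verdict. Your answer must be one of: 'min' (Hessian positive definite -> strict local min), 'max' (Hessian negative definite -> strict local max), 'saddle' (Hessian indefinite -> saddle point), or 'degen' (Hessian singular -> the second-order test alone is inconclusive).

Compute the Hessian H = grad^2 f:
  H = [[-4, 1], [1, -8]]
Verify stationarity: grad f(x*) = H x* + g = (0, 0).
Eigenvalues of H: -8.2361, -3.7639.
Both eigenvalues < 0, so H is negative definite -> x* is a strict local max.

max


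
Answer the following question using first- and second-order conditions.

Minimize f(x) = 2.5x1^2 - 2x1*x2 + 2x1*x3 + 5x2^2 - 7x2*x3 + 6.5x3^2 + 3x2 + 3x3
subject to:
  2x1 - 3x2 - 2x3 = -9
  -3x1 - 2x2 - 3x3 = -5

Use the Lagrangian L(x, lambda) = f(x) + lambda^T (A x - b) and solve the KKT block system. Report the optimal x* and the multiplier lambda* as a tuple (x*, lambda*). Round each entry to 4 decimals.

Form the Lagrangian:
  L(x, lambda) = (1/2) x^T Q x + c^T x + lambda^T (A x - b)
Stationarity (grad_x L = 0): Q x + c + A^T lambda = 0.
Primal feasibility: A x = b.

This gives the KKT block system:
  [ Q   A^T ] [ x     ]   [-c ]
  [ A    0  ] [ lambda ] = [ b ]

Solving the linear system:
  x*      = (-0.7585, 1.5795, 1.3722)
  lambda* = (3.1181, 0.6763)
  f(x*)   = 20.1496

x* = (-0.7585, 1.5795, 1.3722), lambda* = (3.1181, 0.6763)


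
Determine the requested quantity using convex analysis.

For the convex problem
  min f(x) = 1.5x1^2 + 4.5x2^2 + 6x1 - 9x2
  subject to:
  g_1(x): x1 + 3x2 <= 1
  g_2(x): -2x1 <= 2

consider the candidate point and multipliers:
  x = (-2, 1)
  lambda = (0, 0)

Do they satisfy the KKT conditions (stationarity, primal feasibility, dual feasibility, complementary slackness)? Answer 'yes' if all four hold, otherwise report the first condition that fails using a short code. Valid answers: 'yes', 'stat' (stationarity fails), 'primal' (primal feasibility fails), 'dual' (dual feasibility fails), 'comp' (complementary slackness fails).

Gradient of f: grad f(x) = Q x + c = (0, 0)
Constraint values g_i(x) = a_i^T x - b_i:
  g_1((-2, 1)) = 0
  g_2((-2, 1)) = 2
Stationarity residual: grad f(x) + sum_i lambda_i a_i = (0, 0)
  -> stationarity OK
Primal feasibility (all g_i <= 0): FAILS
Dual feasibility (all lambda_i >= 0): OK
Complementary slackness (lambda_i * g_i(x) = 0 for all i): OK

Verdict: the first failing condition is primal_feasibility -> primal.

primal


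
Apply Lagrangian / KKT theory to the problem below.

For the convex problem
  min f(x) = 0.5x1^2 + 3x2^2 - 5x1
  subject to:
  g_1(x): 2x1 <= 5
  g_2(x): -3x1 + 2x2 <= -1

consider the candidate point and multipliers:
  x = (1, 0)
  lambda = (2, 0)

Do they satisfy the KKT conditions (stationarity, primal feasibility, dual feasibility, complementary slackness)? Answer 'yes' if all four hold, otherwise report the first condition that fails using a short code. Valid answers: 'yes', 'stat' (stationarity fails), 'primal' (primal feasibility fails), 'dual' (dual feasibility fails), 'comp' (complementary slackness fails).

Gradient of f: grad f(x) = Q x + c = (-4, 0)
Constraint values g_i(x) = a_i^T x - b_i:
  g_1((1, 0)) = -3
  g_2((1, 0)) = -2
Stationarity residual: grad f(x) + sum_i lambda_i a_i = (0, 0)
  -> stationarity OK
Primal feasibility (all g_i <= 0): OK
Dual feasibility (all lambda_i >= 0): OK
Complementary slackness (lambda_i * g_i(x) = 0 for all i): FAILS

Verdict: the first failing condition is complementary_slackness -> comp.

comp


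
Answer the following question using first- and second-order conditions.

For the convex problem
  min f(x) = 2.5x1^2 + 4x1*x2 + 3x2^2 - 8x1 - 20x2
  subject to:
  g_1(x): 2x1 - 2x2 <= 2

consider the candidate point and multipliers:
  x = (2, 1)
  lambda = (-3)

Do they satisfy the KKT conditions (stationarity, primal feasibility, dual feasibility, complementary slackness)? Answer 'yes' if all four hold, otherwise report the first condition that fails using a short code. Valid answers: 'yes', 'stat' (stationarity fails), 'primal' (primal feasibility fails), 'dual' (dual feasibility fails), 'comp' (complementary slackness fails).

Gradient of f: grad f(x) = Q x + c = (6, -6)
Constraint values g_i(x) = a_i^T x - b_i:
  g_1((2, 1)) = 0
Stationarity residual: grad f(x) + sum_i lambda_i a_i = (0, 0)
  -> stationarity OK
Primal feasibility (all g_i <= 0): OK
Dual feasibility (all lambda_i >= 0): FAILS
Complementary slackness (lambda_i * g_i(x) = 0 for all i): OK

Verdict: the first failing condition is dual_feasibility -> dual.

dual


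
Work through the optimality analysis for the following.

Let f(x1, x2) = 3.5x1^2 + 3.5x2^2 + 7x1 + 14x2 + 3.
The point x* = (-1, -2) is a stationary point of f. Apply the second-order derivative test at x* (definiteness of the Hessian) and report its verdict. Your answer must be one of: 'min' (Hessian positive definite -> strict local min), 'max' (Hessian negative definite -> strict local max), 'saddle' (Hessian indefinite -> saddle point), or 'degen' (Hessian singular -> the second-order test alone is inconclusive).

Compute the Hessian H = grad^2 f:
  H = [[7, 0], [0, 7]]
Verify stationarity: grad f(x*) = H x* + g = (0, 0).
Eigenvalues of H: 7, 7.
Both eigenvalues > 0, so H is positive definite -> x* is a strict local min.

min


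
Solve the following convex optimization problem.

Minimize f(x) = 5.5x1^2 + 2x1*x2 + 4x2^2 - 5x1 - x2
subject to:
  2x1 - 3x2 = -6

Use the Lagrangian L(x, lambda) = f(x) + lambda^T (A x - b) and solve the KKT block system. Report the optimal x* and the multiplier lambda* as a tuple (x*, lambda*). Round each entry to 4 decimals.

Form the Lagrangian:
  L(x, lambda) = (1/2) x^T Q x + c^T x + lambda^T (A x - b)
Stationarity (grad_x L = 0): Q x + c + A^T lambda = 0.
Primal feasibility: A x = b.

This gives the KKT block system:
  [ Q   A^T ] [ x     ]   [-c ]
  [ A    0  ] [ lambda ] = [ b ]

Solving the linear system:
  x*      = (-0.5226, 1.6516)
  lambda* = (3.7226)
  f(x*)   = 11.6484

x* = (-0.5226, 1.6516), lambda* = (3.7226)


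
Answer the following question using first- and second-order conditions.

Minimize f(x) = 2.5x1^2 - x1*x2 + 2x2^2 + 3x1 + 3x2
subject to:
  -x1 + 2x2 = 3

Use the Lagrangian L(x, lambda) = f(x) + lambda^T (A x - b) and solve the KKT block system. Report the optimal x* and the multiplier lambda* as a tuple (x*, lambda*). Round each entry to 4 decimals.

Form the Lagrangian:
  L(x, lambda) = (1/2) x^T Q x + c^T x + lambda^T (A x - b)
Stationarity (grad_x L = 0): Q x + c + A^T lambda = 0.
Primal feasibility: A x = b.

This gives the KKT block system:
  [ Q   A^T ] [ x     ]   [-c ]
  [ A    0  ] [ lambda ] = [ b ]

Solving the linear system:
  x*      = (-1.2, 0.9)
  lambda* = (-3.9)
  f(x*)   = 5.4

x* = (-1.2, 0.9), lambda* = (-3.9)


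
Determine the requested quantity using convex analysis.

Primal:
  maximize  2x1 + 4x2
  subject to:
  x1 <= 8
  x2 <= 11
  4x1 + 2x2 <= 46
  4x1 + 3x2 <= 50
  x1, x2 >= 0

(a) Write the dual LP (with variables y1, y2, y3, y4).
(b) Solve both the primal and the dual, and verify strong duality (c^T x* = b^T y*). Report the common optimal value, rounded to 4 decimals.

The standard primal-dual pair for 'max c^T x s.t. A x <= b, x >= 0' is:
  Dual:  min b^T y  s.t.  A^T y >= c,  y >= 0.

So the dual LP is:
  minimize  8y1 + 11y2 + 46y3 + 50y4
  subject to:
    y1 + 4y3 + 4y4 >= 2
    y2 + 2y3 + 3y4 >= 4
    y1, y2, y3, y4 >= 0

Solving the primal: x* = (4.25, 11).
  primal value c^T x* = 52.5.
Solving the dual: y* = (0, 2.5, 0, 0.5).
  dual value b^T y* = 52.5.
Strong duality: c^T x* = b^T y*. Confirmed.

52.5


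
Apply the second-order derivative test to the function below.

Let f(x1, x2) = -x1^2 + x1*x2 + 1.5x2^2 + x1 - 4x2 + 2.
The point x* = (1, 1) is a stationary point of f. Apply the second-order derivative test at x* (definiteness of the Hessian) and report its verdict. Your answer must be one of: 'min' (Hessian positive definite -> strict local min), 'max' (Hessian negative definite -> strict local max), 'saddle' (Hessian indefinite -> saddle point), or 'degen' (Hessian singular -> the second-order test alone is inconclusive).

Compute the Hessian H = grad^2 f:
  H = [[-2, 1], [1, 3]]
Verify stationarity: grad f(x*) = H x* + g = (0, 0).
Eigenvalues of H: -2.1926, 3.1926.
Eigenvalues have mixed signs, so H is indefinite -> x* is a saddle point.

saddle


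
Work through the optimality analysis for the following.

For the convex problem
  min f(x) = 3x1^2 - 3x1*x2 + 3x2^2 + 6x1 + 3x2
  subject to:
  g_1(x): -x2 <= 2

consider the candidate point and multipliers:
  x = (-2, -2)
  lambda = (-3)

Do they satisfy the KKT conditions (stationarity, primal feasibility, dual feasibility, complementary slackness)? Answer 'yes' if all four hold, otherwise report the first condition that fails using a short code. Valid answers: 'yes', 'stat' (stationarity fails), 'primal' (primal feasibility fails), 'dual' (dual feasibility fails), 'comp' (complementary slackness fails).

Gradient of f: grad f(x) = Q x + c = (0, -3)
Constraint values g_i(x) = a_i^T x - b_i:
  g_1((-2, -2)) = 0
Stationarity residual: grad f(x) + sum_i lambda_i a_i = (0, 0)
  -> stationarity OK
Primal feasibility (all g_i <= 0): OK
Dual feasibility (all lambda_i >= 0): FAILS
Complementary slackness (lambda_i * g_i(x) = 0 for all i): OK

Verdict: the first failing condition is dual_feasibility -> dual.

dual


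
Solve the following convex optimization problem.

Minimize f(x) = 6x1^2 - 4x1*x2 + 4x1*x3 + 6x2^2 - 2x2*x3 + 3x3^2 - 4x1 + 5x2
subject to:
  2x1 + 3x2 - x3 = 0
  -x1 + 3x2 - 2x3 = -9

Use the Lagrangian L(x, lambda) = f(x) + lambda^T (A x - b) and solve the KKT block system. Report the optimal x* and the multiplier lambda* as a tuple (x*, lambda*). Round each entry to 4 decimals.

Form the Lagrangian:
  L(x, lambda) = (1/2) x^T Q x + c^T x + lambda^T (A x - b)
Stationarity (grad_x L = 0): Q x + c + A^T lambda = 0.
Primal feasibility: A x = b.

This gives the KKT block system:
  [ Q   A^T ] [ x     ]   [-c ]
  [ A    0  ] [ lambda ] = [ b ]

Solving the linear system:
  x*      = (2.3641, -0.9401, 1.9078)
  lambda* = (-9.7476, 16.2654)
  f(x*)   = 66.1157

x* = (2.3641, -0.9401, 1.9078), lambda* = (-9.7476, 16.2654)


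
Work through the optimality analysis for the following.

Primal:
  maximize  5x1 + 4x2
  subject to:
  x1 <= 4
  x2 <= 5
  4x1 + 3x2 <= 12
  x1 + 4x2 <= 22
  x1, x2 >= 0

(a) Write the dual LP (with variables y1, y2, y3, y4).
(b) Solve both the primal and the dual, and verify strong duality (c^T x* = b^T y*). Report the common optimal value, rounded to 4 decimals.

The standard primal-dual pair for 'max c^T x s.t. A x <= b, x >= 0' is:
  Dual:  min b^T y  s.t.  A^T y >= c,  y >= 0.

So the dual LP is:
  minimize  4y1 + 5y2 + 12y3 + 22y4
  subject to:
    y1 + 4y3 + y4 >= 5
    y2 + 3y3 + 4y4 >= 4
    y1, y2, y3, y4 >= 0

Solving the primal: x* = (0, 4).
  primal value c^T x* = 16.
Solving the dual: y* = (0, 0, 1.3333, 0).
  dual value b^T y* = 16.
Strong duality: c^T x* = b^T y*. Confirmed.

16


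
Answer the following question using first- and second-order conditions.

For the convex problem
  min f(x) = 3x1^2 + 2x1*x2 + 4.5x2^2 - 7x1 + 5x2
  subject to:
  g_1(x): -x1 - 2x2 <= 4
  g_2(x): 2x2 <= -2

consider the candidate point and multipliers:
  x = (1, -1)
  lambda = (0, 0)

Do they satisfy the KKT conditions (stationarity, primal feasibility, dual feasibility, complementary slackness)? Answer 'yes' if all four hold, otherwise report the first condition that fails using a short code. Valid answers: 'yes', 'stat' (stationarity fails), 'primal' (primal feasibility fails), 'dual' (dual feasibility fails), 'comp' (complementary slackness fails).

Gradient of f: grad f(x) = Q x + c = (-3, -2)
Constraint values g_i(x) = a_i^T x - b_i:
  g_1((1, -1)) = -3
  g_2((1, -1)) = 0
Stationarity residual: grad f(x) + sum_i lambda_i a_i = (-3, -2)
  -> stationarity FAILS
Primal feasibility (all g_i <= 0): OK
Dual feasibility (all lambda_i >= 0): OK
Complementary slackness (lambda_i * g_i(x) = 0 for all i): OK

Verdict: the first failing condition is stationarity -> stat.

stat


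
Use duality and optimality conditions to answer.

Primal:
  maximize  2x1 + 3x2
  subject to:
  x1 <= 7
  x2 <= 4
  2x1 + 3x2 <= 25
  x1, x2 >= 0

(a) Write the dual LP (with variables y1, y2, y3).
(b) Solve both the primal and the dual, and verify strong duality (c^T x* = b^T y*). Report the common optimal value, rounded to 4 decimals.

The standard primal-dual pair for 'max c^T x s.t. A x <= b, x >= 0' is:
  Dual:  min b^T y  s.t.  A^T y >= c,  y >= 0.

So the dual LP is:
  minimize  7y1 + 4y2 + 25y3
  subject to:
    y1 + 2y3 >= 2
    y2 + 3y3 >= 3
    y1, y2, y3 >= 0

Solving the primal: x* = (6.5, 4).
  primal value c^T x* = 25.
Solving the dual: y* = (0, 0, 1).
  dual value b^T y* = 25.
Strong duality: c^T x* = b^T y*. Confirmed.

25


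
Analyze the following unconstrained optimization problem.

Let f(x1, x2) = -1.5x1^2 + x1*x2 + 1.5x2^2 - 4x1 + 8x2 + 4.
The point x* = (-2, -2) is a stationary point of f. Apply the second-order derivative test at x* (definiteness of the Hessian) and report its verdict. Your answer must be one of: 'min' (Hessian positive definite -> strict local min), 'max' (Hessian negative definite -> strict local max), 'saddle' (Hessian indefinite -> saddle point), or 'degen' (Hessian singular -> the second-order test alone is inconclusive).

Compute the Hessian H = grad^2 f:
  H = [[-3, 1], [1, 3]]
Verify stationarity: grad f(x*) = H x* + g = (0, 0).
Eigenvalues of H: -3.1623, 3.1623.
Eigenvalues have mixed signs, so H is indefinite -> x* is a saddle point.

saddle


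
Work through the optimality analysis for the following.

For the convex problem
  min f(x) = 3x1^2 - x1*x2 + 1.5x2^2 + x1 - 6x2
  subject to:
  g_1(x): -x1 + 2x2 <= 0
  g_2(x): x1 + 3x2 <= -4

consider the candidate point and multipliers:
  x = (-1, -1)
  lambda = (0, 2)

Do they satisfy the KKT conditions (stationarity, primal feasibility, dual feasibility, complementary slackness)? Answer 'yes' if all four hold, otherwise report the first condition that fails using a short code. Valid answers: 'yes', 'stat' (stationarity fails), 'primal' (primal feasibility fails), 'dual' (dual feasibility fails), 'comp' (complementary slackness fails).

Gradient of f: grad f(x) = Q x + c = (-4, -8)
Constraint values g_i(x) = a_i^T x - b_i:
  g_1((-1, -1)) = -1
  g_2((-1, -1)) = 0
Stationarity residual: grad f(x) + sum_i lambda_i a_i = (-2, -2)
  -> stationarity FAILS
Primal feasibility (all g_i <= 0): OK
Dual feasibility (all lambda_i >= 0): OK
Complementary slackness (lambda_i * g_i(x) = 0 for all i): OK

Verdict: the first failing condition is stationarity -> stat.

stat


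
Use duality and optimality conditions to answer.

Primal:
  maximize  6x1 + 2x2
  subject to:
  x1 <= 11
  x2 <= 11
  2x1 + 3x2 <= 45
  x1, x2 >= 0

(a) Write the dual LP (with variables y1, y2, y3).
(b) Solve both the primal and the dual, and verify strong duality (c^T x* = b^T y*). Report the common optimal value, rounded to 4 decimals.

The standard primal-dual pair for 'max c^T x s.t. A x <= b, x >= 0' is:
  Dual:  min b^T y  s.t.  A^T y >= c,  y >= 0.

So the dual LP is:
  minimize  11y1 + 11y2 + 45y3
  subject to:
    y1 + 2y3 >= 6
    y2 + 3y3 >= 2
    y1, y2, y3 >= 0

Solving the primal: x* = (11, 7.6667).
  primal value c^T x* = 81.3333.
Solving the dual: y* = (4.6667, 0, 0.6667).
  dual value b^T y* = 81.3333.
Strong duality: c^T x* = b^T y*. Confirmed.

81.3333


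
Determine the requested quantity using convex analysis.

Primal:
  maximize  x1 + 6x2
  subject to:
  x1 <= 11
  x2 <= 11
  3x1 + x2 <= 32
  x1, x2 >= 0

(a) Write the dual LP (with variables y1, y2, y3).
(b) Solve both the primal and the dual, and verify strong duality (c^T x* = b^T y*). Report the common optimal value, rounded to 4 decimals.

The standard primal-dual pair for 'max c^T x s.t. A x <= b, x >= 0' is:
  Dual:  min b^T y  s.t.  A^T y >= c,  y >= 0.

So the dual LP is:
  minimize  11y1 + 11y2 + 32y3
  subject to:
    y1 + 3y3 >= 1
    y2 + y3 >= 6
    y1, y2, y3 >= 0

Solving the primal: x* = (7, 11).
  primal value c^T x* = 73.
Solving the dual: y* = (0, 5.6667, 0.3333).
  dual value b^T y* = 73.
Strong duality: c^T x* = b^T y*. Confirmed.

73
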